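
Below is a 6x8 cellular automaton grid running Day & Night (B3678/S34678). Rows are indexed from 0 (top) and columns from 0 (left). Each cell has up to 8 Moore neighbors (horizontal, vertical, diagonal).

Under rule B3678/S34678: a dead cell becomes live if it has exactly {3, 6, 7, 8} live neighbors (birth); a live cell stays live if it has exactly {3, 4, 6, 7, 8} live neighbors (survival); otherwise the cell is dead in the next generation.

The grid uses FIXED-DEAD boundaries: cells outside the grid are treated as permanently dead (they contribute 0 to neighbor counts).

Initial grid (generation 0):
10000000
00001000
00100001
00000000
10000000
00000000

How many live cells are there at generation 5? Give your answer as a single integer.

Simulating step by step:
Generation 0 (given above): 5 live cells
Generation 1: 0 live cells
00000000
00000000
00000000
00000000
00000000
00000000
Generation 2: 0 live cells
00000000
00000000
00000000
00000000
00000000
00000000
Generation 3: 0 live cells
00000000
00000000
00000000
00000000
00000000
00000000
Generation 4: 0 live cells
00000000
00000000
00000000
00000000
00000000
00000000
Generation 5: 0 live cells
00000000
00000000
00000000
00000000
00000000
00000000
Population at generation 5: 0

Answer: 0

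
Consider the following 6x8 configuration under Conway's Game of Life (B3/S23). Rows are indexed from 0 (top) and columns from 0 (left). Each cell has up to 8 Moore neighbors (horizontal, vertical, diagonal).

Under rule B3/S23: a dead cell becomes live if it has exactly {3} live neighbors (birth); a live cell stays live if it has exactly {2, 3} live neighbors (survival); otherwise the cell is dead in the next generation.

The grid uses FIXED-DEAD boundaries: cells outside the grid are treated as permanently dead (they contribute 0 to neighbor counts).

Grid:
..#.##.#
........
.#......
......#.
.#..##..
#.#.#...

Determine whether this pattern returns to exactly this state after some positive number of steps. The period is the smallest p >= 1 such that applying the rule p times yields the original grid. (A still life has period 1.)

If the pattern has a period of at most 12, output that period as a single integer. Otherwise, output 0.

Simulating and comparing each generation to the original:
Gen 0 (original, given above): 12 live cells
Gen 1: 9 live cells, differs from original
Gen 2: 5 live cells, differs from original
Gen 3: 3 live cells, differs from original
Gen 4: 2 live cells, differs from original
Gen 5: 0 live cells, differs from original
Gen 6: 0 live cells, differs from original
Gen 7: 0 live cells, differs from original
Gen 8: 0 live cells, differs from original
Gen 9: 0 live cells, differs from original
Gen 10: 0 live cells, differs from original
Gen 11: 0 live cells, differs from original
Gen 12: 0 live cells, differs from original
No period found within 12 steps.

Answer: 0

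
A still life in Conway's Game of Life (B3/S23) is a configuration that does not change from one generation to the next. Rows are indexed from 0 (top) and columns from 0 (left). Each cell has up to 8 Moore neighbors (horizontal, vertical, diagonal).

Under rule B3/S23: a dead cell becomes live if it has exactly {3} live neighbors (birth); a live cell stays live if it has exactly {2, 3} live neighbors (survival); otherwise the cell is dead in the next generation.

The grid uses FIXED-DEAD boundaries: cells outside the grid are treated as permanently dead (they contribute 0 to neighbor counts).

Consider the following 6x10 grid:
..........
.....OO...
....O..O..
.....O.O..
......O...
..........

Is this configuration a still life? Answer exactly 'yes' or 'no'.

Answer: yes

Derivation:
Compute generation 1 and compare to generation 0 (given above):
Generation 1:
..........
.....OO...
....O..O..
.....O.O..
......O...
..........
The grids are IDENTICAL -> still life.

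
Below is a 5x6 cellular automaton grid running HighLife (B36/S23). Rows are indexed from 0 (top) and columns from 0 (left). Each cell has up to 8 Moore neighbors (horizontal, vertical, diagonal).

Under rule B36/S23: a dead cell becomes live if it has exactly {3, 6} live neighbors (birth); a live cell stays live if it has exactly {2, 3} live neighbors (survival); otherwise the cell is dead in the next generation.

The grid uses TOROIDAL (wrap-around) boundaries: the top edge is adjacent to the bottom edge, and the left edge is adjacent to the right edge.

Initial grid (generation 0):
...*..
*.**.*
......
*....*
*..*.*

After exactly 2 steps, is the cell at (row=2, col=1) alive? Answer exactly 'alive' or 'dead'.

Answer: alive

Derivation:
Simulating step by step:
Generation 0 (given above): 10 live cells
Generation 1: 12 live cells
.*.*..
..***.
.*..*.
*...**
*....*
Generation 2: 12 live cells
**.*.*
.*..*.
***...
.*..*.
.*....

Cell (2,1) at generation 2: 1 -> alive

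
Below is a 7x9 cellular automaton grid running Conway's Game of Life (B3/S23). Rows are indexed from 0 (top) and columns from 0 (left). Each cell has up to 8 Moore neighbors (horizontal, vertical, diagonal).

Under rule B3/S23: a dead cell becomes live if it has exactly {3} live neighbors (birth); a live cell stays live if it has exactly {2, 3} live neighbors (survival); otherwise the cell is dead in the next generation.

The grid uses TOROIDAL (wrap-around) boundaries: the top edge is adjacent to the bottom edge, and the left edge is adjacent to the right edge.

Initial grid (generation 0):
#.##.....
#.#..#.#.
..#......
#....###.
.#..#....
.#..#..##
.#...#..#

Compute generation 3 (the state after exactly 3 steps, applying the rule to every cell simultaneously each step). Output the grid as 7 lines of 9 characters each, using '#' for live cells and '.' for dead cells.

Answer: ##.##..##
##.#...##
...#....#
...#...#.
#.##....#
#.#.#####
#...#..##

Derivation:
Simulating step by step:
Generation 0 (given above): 21 live cells
Generation 1: 25 live cells
#.###.#..
..#.....#
.....#.#.
.#...##..
.#..#....
.##.##.##
.#.##..##
Generation 2: 24 live cells
#...##...
.##.#####
.....#.#.
....###..
.#.##..#.
.#...####
.........
Generation 3: 30 live cells
(generation 3 grid is the final answer)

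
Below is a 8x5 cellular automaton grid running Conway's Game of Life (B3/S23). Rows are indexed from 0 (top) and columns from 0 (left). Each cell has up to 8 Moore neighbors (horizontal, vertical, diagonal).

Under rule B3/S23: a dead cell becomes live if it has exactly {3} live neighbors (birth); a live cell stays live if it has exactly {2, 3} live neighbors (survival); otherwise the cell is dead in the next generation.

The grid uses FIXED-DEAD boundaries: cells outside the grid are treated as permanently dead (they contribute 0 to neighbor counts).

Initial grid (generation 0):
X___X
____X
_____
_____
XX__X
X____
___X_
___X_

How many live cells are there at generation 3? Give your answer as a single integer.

Answer: 4

Derivation:
Simulating step by step:
Generation 0 (given above): 9 live cells
Generation 1: 4 live cells
_____
_____
_____
_____
XX___
XX___
_____
_____
Generation 2: 4 live cells
_____
_____
_____
_____
XX___
XX___
_____
_____
Generation 3: 4 live cells
_____
_____
_____
_____
XX___
XX___
_____
_____
Population at generation 3: 4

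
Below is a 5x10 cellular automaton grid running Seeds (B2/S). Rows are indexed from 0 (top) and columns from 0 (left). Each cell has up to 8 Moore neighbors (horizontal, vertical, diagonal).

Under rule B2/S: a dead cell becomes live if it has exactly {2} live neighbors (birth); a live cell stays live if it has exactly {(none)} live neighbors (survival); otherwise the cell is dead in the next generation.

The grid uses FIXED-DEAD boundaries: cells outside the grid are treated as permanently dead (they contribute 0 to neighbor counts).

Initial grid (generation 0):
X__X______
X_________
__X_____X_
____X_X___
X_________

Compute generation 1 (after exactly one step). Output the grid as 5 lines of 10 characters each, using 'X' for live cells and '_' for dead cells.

Answer: _X________
__XX______
_X_X_X_X__
_X_X_X_X__
_____X____

Derivation:
Simulating step by step:
Generation 0 (given above): 8 live cells
Generation 1: 12 live cells
(generation 1 grid is the final answer)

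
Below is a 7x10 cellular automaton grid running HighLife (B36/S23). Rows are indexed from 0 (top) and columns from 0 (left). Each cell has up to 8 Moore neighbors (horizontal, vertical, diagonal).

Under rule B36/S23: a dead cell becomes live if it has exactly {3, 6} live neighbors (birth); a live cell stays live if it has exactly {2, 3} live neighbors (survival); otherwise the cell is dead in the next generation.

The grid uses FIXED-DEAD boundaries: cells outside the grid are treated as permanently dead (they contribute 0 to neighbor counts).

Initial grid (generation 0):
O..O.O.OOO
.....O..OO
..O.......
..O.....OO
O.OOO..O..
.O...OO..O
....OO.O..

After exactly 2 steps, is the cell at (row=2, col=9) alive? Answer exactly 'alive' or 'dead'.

Simulating step by step:
Generation 0 (given above): 25 live cells
Generation 1: 23 live cells
....O.OO.O
....O.OO.O
..........
..O.....O.
..OOOOOO.O
.OO....OO.
....OO....
Generation 2: 20 live cells
......OO..
......OO..
.......OO.
..O.OOOOO.
....OOO..O
.OO....OO.
..........

Cell (2,9) at generation 2: 0 -> dead

Answer: dead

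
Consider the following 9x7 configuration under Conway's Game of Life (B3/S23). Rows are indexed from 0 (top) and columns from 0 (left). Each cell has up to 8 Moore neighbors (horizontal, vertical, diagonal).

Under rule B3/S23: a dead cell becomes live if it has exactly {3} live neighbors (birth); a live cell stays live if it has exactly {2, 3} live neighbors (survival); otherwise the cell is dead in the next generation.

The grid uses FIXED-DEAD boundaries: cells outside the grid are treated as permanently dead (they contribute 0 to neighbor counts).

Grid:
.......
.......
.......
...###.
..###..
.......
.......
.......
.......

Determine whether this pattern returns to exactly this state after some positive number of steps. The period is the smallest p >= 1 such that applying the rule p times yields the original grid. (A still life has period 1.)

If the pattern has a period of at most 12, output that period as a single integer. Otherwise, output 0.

Simulating and comparing each generation to the original:
Gen 0 (original, given above): 6 live cells
Gen 1: 6 live cells, differs from original
Gen 2: 6 live cells, MATCHES original -> period = 2

Answer: 2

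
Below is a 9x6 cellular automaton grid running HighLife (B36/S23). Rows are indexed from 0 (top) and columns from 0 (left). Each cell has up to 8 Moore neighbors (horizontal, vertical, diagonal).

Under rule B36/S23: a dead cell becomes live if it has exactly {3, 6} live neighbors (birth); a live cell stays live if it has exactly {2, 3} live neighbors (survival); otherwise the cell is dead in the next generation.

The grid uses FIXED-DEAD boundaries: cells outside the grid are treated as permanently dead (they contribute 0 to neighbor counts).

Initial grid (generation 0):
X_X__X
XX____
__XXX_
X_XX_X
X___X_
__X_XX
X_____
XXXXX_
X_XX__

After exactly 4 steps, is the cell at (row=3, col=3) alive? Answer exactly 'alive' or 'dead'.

Answer: alive

Derivation:
Simulating step by step:
Generation 0 (given above): 26 live cells
Generation 1: 18 live cells
X_____
X___X_
X___X_
__X__X
__X___
_X_XXX
X____X
X___X_
X___X_
Generation 2: 24 live cells
______
XX____
_X_XXX
_X_X__
_XX__X
_XXXXX
XX_X_X
XX__XX
______
Generation 3: 21 live cells
______
XXX_X_
_X_XX_
XXXX_X
X____X
_____X
__X___
XXX_XX
______
Generation 4: 20 live cells
_X____
XXX_X_
_____X
X__X_X
X_X__X
______
__XXXX
_XXX__
_X____

Cell (3,3) at generation 4: 1 -> alive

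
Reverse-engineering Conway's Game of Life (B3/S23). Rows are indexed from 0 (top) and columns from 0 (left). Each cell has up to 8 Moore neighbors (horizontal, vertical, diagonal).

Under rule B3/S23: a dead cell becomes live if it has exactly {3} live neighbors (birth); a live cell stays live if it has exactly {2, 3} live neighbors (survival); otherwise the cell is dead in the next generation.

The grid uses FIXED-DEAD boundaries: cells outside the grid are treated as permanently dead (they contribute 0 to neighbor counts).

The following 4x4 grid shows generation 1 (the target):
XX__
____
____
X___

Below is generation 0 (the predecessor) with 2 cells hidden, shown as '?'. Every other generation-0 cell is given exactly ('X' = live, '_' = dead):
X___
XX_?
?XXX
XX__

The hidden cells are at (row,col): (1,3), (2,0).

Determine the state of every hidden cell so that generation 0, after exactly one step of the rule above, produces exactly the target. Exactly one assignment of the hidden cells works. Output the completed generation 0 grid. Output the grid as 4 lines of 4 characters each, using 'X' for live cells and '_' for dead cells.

Hidden generation-0 cells (in order): (1,3), (2,0).
A hidden cell only influences target cells in its own 3x3 neighborhood. Try each of the 2^2 = 4 assignments, step the completed generation 0 forward once under B3/S23, and compare with the target:
  (1,3)=_ (2,0)=_ -> step gives (1,0)='X' but target has '_' -> reject
  (1,3)=_ (2,0)=X -> step reproduces the target at every cell -> ACCEPT
  (1,3)=X (2,0)=_ -> step gives (1,0)='X' but target has '_' -> reject
  (1,3)=X (2,0)=X -> step gives (1,3)='X' but target has '_' -> reject
Unique solution: (1,3)=dead, (2,0)=live.
Check: live-neighbor counts of every cell in the completed generation 0:
2310
4542
5641
3442
Applying B3/S23 to generation 0 with these counts gives:
XX__
____
____
X___
which matches the target exactly.

Answer: X___
XX__
XXXX
XX__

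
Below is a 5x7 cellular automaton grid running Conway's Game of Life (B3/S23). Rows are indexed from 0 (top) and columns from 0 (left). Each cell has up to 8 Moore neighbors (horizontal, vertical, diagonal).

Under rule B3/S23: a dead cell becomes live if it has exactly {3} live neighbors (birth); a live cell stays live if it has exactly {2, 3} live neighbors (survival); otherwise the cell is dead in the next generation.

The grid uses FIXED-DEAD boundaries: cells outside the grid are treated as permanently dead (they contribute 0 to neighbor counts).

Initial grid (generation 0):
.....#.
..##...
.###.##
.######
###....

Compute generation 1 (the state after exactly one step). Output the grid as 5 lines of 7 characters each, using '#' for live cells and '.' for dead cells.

Answer: .......
.#.#.##
......#
......#
#...##.

Derivation:
Simulating step by step:
Generation 0 (given above): 17 live cells
Generation 1: 9 live cells
(generation 1 grid is the final answer)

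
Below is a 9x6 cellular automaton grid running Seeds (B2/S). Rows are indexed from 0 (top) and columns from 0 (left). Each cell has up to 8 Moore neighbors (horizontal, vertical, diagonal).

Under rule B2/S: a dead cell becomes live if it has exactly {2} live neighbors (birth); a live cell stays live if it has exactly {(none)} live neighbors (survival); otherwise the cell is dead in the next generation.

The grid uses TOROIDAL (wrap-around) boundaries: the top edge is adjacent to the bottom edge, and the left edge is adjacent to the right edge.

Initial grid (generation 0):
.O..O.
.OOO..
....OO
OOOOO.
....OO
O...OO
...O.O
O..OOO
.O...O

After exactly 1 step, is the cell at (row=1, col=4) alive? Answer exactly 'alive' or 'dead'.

Answer: dead

Derivation:
Simulating step by step:
Generation 0 (given above): 25 live cells
Generation 1: 4 live cells
.....O
......
......
......
......
......
.OO...
.O....
......

Cell (1,4) at generation 1: 0 -> dead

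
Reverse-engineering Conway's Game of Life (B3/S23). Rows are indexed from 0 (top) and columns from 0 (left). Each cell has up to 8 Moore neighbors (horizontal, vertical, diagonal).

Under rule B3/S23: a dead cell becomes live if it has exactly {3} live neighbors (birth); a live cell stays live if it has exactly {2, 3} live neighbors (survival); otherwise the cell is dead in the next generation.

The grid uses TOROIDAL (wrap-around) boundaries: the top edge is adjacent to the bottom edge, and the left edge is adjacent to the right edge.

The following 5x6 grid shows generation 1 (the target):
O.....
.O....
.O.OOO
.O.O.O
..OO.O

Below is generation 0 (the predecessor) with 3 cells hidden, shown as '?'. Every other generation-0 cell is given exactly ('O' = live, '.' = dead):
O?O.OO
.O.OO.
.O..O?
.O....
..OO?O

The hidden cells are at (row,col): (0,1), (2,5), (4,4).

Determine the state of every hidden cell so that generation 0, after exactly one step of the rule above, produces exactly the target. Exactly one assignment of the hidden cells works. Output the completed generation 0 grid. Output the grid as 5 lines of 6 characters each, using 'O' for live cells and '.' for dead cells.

Hidden generation-0 cells (in order): (0,1), (2,5), (4,4).
A hidden cell only influences target cells in its own 3x3 neighborhood. Try each of the 2^3 = 8 assignments, step the completed generation 0 forward once under B3/S23, and compare with the target:
  (0,1)=. (2,5)=. (4,4)=. -> step gives (2,0)='O' but target has '.' -> reject
  (0,1)=. (2,5)=. (4,4)=O -> step gives (2,0)='O' but target has '.' -> reject
  (0,1)=. (2,5)=O (4,4)=. -> step reproduces the target at every cell -> ACCEPT
  (0,1)=. (2,5)=O (4,4)=O -> step gives (3,3)='.' but target has 'O' -> reject
  (0,1)=O (2,5)=. (4,4)=. -> step gives (0,0)='.' but target has 'O' -> reject
  (0,1)=O (2,5)=. (4,4)=O -> step gives (0,0)='.' but target has 'O' -> reject
  (0,1)=O (2,5)=O (4,4)=. -> step gives (0,0)='.' but target has 'O' -> reject
  (0,1)=O (2,5)=O (4,4)=O -> step gives (0,0)='.' but target has 'O' -> reject
Unique solution: (0,1)=dead, (2,5)=live, (4,4)=dead.
Check: live-neighbor counts of every cell in the completed generation 0:
344654
534456
424332
424343
443343
Applying B3/S23 to generation 0 with these counts gives:
O.....
.O....
.O.OOO
.O.O.O
..OO.O
which matches the target exactly.

Answer: O.O.OO
.O.OO.
.O..OO
.O....
..OO.O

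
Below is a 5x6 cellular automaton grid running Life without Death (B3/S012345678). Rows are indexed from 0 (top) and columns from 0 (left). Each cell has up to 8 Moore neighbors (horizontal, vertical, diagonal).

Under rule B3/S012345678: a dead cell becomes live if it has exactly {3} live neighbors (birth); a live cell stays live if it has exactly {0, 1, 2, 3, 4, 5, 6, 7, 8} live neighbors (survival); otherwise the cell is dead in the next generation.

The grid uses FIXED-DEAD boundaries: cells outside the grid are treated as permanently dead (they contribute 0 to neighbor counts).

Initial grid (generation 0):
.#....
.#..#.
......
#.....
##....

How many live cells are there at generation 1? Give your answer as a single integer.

Simulating step by step:
Generation 0 (given above): 6 live cells
Generation 1: 7 live cells
.#....
.#..#.
......
##....
##....
Population at generation 1: 7

Answer: 7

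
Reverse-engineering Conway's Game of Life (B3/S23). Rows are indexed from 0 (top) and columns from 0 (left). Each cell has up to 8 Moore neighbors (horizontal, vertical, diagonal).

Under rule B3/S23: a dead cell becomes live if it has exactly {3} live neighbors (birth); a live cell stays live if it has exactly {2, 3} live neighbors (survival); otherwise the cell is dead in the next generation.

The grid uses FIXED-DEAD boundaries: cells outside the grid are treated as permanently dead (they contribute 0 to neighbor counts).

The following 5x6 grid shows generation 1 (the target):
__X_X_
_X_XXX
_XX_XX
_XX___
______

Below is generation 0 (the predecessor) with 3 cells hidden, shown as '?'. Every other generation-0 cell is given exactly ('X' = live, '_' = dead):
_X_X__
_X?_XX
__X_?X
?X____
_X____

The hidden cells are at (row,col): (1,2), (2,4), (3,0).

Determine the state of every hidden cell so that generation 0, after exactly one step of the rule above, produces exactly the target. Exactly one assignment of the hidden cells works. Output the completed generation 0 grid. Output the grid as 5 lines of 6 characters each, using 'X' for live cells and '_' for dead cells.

Hidden generation-0 cells (in order): (1,2), (2,4), (3,0).
A hidden cell only influences target cells in its own 3x3 neighborhood. Try each of the 2^3 = 8 assignments, step the completed generation 0 forward once under B3/S23, and compare with the target:
  (1,2)=_ (2,4)=_ (3,0)=_ -> step reproduces the target at every cell -> ACCEPT
  (1,2)=_ (2,4)=_ (3,0)=X -> step gives (2,0)='X' but target has '_' -> reject
  (1,2)=_ (2,4)=X (3,0)=_ -> step gives (1,3)='_' but target has 'X' -> reject
  (1,2)=_ (2,4)=X (3,0)=X -> step gives (1,3)='_' but target has 'X' -> reject
  (1,2)=X (2,4)=_ (3,0)=_ -> step gives (0,1)='X' but target has '_' -> reject
  (1,2)=X (2,4)=_ (3,0)=X -> step gives (0,1)='X' but target has '_' -> reject
  (1,2)=X (2,4)=X (3,0)=_ -> step gives (0,1)='X' but target has '_' -> reject
  (1,2)=X (2,4)=X (3,0)=X -> step gives (0,1)='X' but target has '_' -> reject
Unique solution: (1,2)=dead, (2,4)=dead, (3,0)=dead.
Check: live-neighbor counts of every cell in the completed generation 0:
213132
224332
232232
223111
212000
Applying B3/S23 to generation 0 with these counts gives:
__X_X_
_X_XXX
_XX_XX
_XX___
______
which matches the target exactly.

Answer: _X_X__
_X__XX
__X__X
_X____
_X____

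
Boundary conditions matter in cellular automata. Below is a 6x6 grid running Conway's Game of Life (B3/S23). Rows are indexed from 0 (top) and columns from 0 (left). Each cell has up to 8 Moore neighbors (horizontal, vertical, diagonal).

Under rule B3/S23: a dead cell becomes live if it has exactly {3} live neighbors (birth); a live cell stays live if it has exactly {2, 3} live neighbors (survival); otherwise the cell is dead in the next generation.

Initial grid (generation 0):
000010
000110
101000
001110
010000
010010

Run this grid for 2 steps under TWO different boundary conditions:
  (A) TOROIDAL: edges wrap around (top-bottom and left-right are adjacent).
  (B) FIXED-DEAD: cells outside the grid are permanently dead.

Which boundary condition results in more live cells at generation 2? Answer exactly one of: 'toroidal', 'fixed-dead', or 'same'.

Under TOROIDAL boundary, generation 2:
000101
001100
110001
100110
001100
000011
Population = 14

Under FIXED-DEAD boundary, generation 2:
000110
000010
010010
000100
001100
000000
Population = 8

Comparison: toroidal=14, fixed-dead=8 -> toroidal

Answer: toroidal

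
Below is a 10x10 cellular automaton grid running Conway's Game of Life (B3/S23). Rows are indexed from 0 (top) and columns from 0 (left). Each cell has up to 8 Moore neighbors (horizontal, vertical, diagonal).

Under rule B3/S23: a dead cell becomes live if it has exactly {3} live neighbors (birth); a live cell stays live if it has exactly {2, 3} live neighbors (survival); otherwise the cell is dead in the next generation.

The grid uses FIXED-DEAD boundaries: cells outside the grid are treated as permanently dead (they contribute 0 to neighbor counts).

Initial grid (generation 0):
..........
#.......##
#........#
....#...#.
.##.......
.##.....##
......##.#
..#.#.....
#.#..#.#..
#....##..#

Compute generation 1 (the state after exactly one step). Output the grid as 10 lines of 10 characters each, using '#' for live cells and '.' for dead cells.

Simulating step by step:
Generation 0 (given above): 26 live cells
Generation 1: 30 live cells
(generation 1 grid is the final answer)

Answer: ..........
........##
.........#
.#........
.###....##
.##....###
.###...#.#
.#.#.#.##.
...###....
.#...##...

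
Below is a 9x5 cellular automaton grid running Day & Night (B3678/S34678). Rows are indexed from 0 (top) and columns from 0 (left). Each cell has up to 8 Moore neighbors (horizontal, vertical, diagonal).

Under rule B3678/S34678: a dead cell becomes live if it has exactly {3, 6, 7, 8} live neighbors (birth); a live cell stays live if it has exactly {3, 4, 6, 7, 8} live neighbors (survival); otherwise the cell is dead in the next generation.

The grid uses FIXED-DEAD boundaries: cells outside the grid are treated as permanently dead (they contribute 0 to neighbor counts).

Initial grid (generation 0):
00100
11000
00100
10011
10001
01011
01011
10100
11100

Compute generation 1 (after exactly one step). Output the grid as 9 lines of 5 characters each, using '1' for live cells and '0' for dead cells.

Simulating step by step:
Generation 0 (given above): 20 live cells
Generation 1: 21 live cells
(generation 1 grid is the final answer)

Answer: 01000
01100
10010
01010
01101
10011
11011
11100
01000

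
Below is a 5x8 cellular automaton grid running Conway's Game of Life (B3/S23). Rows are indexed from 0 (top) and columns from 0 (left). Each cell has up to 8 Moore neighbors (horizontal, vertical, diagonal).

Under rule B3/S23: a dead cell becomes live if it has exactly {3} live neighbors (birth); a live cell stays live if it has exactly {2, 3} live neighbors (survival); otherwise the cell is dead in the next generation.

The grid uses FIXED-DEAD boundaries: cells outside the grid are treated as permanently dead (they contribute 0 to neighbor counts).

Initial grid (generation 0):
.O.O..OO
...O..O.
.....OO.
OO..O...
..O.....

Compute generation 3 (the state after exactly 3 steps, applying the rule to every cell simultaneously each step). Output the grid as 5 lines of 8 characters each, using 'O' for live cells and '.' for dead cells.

Simulating step by step:
Generation 0 (given above): 12 live cells
Generation 1: 11 live cells
..O...OO
..O.O...
....OOO.
.O...O..
.O......
Generation 2: 9 live cells
...O....
....O..O
...OO.O.
....OOO.
........
Generation 3: 9 live cells
(generation 3 grid is the final answer)

Answer: ........
....OO..
...O..OO
...OO.O.
.....O..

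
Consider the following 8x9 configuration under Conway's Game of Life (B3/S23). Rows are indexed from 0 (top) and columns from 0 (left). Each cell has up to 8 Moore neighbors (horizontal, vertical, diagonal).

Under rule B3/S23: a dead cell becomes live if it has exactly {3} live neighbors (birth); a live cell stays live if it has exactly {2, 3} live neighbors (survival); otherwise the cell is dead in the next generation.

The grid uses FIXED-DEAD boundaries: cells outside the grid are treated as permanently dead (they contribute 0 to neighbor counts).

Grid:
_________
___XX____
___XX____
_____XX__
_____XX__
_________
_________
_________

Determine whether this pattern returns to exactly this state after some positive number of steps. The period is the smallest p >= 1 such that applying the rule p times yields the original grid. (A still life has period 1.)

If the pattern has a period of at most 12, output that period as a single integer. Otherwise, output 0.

Simulating and comparing each generation to the original:
Gen 0 (original, given above): 8 live cells
Gen 1: 6 live cells, differs from original
Gen 2: 8 live cells, MATCHES original -> period = 2

Answer: 2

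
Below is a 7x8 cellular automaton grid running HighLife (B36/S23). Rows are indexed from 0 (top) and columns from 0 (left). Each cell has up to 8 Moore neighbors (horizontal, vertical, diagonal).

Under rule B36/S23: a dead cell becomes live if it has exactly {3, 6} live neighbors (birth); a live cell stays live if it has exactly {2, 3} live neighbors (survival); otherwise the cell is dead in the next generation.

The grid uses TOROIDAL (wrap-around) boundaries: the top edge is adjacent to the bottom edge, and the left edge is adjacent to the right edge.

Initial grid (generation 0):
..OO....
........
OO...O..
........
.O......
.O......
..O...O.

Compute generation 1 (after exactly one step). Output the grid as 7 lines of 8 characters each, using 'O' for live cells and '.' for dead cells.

Simulating step by step:
Generation 0 (given above): 9 live cells
Generation 1: 11 live cells
(generation 1 grid is the final answer)

Answer: ..OO....
.OO.....
........
OO......
........
.OO.....
.OOO....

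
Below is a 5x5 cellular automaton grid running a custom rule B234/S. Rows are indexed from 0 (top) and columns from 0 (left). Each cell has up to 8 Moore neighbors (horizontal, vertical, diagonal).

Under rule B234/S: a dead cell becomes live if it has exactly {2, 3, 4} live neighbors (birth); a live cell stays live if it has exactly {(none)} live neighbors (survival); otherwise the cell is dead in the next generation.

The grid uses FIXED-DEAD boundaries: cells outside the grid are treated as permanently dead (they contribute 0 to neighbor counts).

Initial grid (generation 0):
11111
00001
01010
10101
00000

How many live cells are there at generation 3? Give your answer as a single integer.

Answer: 13

Derivation:
Simulating step by step:
Generation 0 (given above): 11 live cells
Generation 1: 9 live cells
00000
11000
10101
01010
01010
Generation 2: 10 live cells
11000
00110
00010
10001
10101
Generation 3: 13 live cells
00110
11001
01101
01110
01010
Population at generation 3: 13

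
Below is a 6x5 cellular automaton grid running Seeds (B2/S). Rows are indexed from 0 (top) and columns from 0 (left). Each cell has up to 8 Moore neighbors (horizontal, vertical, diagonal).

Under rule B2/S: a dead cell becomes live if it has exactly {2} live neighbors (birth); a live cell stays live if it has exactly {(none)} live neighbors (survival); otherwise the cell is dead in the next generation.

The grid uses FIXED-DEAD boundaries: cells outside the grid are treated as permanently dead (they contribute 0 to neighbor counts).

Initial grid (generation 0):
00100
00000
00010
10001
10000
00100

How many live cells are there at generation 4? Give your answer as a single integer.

Simulating step by step:
Generation 0 (given above): 6 live cells
Generation 1: 7 live cells
00000
00110
00001
01010
00010
01000
Generation 2: 8 live cells
00110
00001
01000
00000
11001
00100
Generation 3: 7 live cells
00001
01000
00000
00100
00110
10010
Generation 4: 6 live cells
00000
00000
01100
01000
00001
01001
Population at generation 4: 6

Answer: 6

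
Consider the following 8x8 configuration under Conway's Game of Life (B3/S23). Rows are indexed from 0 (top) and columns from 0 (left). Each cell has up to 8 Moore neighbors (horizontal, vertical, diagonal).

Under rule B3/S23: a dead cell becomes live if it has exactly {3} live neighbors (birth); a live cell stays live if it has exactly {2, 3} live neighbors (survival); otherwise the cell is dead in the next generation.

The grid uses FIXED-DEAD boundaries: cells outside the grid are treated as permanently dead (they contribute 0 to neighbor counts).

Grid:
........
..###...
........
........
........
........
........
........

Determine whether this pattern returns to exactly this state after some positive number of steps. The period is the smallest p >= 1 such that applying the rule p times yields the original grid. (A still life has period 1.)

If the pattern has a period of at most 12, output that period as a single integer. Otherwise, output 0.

Answer: 2

Derivation:
Simulating and comparing each generation to the original:
Gen 0 (original, given above): 3 live cells
Gen 1: 3 live cells, differs from original
Gen 2: 3 live cells, MATCHES original -> period = 2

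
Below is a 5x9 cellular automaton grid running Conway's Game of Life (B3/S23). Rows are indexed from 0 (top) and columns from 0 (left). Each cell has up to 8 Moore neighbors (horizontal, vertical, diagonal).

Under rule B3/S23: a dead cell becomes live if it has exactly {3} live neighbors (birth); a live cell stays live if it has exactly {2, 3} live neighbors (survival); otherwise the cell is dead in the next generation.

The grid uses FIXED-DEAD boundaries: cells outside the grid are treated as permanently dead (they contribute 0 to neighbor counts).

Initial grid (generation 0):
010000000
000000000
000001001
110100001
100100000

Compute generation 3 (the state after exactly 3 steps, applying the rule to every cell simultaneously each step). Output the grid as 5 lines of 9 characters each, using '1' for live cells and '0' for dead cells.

Simulating step by step:
Generation 0 (given above): 9 live cells
Generation 1: 7 live cells
000000000
000000000
000000000
111010000
111000000
Generation 2: 7 live cells
000000000
000000000
010000000
101100000
101100000
Generation 3: 6 live cells
(generation 3 grid is the final answer)

Answer: 000000000
000000000
011000000
100100000
001100000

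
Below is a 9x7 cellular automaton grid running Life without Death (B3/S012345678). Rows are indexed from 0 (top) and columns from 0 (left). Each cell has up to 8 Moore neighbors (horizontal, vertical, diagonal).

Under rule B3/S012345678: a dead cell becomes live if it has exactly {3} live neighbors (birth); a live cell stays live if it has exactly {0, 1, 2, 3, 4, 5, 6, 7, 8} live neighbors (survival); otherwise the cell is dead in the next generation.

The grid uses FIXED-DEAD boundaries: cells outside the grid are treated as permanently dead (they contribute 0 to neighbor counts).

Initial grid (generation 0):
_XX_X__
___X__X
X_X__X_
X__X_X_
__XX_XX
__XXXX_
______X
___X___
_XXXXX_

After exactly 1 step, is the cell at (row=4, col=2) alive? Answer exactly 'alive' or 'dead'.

Simulating step by step:
Generation 0 (given above): 26 live cells
Generation 1: 36 live cells
_XXXX__
___XXXX
XXXX_XX
X__X_X_
_XXX_XX
__XXXX_
__X__XX
___X_X_
_XXXXX_

Cell (4,2) at generation 1: 1 -> alive

Answer: alive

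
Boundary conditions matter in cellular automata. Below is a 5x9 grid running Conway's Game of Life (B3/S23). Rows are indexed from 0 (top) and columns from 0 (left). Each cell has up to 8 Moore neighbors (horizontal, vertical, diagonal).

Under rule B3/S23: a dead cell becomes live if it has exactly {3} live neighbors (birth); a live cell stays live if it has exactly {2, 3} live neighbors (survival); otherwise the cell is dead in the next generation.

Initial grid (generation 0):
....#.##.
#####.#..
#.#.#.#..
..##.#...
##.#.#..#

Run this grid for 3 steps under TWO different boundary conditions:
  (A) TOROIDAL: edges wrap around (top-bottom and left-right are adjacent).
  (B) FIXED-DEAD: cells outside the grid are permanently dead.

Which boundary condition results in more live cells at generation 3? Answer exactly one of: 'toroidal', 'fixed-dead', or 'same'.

Under TOROIDAL boundary, generation 3:
..###...#
...#.#.##
..#...###
.#..#.#..
.##......
Population = 17

Under FIXED-DEAD boundary, generation 3:
.##...##.
#.#..#...
#......#.
##...###.
.........
Population = 14

Comparison: toroidal=17, fixed-dead=14 -> toroidal

Answer: toroidal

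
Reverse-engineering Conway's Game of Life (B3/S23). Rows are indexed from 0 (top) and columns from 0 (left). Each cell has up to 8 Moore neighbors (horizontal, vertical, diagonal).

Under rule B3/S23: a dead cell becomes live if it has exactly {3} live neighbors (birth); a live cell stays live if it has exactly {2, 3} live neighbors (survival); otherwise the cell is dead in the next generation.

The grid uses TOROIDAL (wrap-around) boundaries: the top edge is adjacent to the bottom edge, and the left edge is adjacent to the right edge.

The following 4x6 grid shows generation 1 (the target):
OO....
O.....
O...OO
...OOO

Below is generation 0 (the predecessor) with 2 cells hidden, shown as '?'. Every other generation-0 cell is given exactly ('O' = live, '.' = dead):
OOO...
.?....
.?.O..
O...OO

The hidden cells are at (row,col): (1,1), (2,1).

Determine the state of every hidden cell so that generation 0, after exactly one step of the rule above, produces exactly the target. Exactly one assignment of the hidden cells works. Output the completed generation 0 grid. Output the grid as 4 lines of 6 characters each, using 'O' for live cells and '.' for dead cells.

Answer: OOO...
......
.O.O..
O...OO

Derivation:
Hidden generation-0 cells (in order): (1,1), (2,1).
A hidden cell only influences target cells in its own 3x3 neighborhood. Try each of the 2^2 = 4 assignments, step the completed generation 0 forward once under B3/S23, and compare with the target:
  (1,1)=. (2,1)=. -> step gives (1,0)='.' but target has 'O' -> reject
  (1,1)=. (2,1)=O -> step reproduces the target at every cell -> ACCEPT
  (1,1)=O (2,1)=. -> step gives (0,0)='.' but target has 'O' -> reject
  (1,1)=O (2,1)=O -> step gives (0,0)='.' but target has 'O' -> reject
Unique solution: (1,1)=dead, (2,1)=live.
Check: live-neighbor counts of every cell in the completed generation 0:
331224
344211
312133
454323
Applying B3/S23 to generation 0 with these counts gives:
OO....
O.....
O...OO
...OOO
which matches the target exactly.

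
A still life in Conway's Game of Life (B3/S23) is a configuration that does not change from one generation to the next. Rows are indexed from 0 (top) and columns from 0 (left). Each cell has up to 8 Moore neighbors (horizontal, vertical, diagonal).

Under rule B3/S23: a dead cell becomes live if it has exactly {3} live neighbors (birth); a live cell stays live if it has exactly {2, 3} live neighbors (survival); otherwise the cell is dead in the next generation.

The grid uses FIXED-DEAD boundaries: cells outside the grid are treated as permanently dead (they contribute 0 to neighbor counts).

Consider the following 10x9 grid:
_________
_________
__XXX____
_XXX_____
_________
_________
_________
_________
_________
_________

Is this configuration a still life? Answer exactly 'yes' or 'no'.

Compute generation 1 and compare to generation 0 (given above):
Generation 1:
_________
___X_____
_X__X____
_X__X____
__X______
_________
_________
_________
_________
_________
Cell (1,3) differs: gen0=0 vs gen1=1 -> NOT a still life.

Answer: no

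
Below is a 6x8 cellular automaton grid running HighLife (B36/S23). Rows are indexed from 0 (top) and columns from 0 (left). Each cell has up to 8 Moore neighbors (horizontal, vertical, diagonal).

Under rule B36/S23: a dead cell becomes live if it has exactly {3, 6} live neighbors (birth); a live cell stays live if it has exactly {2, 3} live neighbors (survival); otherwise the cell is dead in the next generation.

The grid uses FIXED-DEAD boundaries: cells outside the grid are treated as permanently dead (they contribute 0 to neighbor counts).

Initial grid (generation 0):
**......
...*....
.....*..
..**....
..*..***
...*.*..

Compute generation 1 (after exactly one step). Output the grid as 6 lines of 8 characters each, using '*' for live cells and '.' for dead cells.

Simulating step by step:
Generation 0 (given above): 12 live cells
Generation 1: 12 live cells
(generation 1 grid is the final answer)

Answer: ........
........
..***...
..****..
..*..**.
....**..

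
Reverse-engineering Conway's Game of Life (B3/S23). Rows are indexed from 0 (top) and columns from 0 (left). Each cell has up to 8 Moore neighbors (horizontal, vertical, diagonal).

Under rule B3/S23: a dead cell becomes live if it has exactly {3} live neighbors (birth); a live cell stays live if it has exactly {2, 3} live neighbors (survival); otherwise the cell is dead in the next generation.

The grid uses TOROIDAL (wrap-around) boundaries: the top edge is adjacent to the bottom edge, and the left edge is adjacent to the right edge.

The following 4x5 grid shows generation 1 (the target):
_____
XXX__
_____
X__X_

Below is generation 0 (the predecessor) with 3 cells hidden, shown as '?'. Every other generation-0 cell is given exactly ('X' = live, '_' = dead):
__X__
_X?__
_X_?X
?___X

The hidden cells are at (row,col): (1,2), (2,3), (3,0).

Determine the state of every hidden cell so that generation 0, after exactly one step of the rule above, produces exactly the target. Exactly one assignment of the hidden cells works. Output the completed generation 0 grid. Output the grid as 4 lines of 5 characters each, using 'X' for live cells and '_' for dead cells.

Hidden generation-0 cells (in order): (1,2), (2,3), (3,0).
A hidden cell only influences target cells in its own 3x3 neighborhood. Try each of the 2^3 = 8 assignments, step the completed generation 0 forward once under B3/S23, and compare with the target:
  (1,2)=_ (2,3)=_ (3,0)=_ -> step reproduces the target at every cell -> ACCEPT
  (1,2)=_ (2,3)=_ (3,0)=X -> step gives (0,0)='X' but target has '_' -> reject
  (1,2)=_ (2,3)=X (3,0)=_ -> step gives (1,2)='_' but target has 'X' -> reject
  (1,2)=_ (2,3)=X (3,0)=X -> step gives (0,0)='X' but target has '_' -> reject
  (1,2)=X (2,3)=_ (3,0)=_ -> step gives (0,1)='X' but target has '_' -> reject
  (1,2)=X (2,3)=_ (3,0)=X -> step gives (0,0)='X' but target has '_' -> reject
  (1,2)=X (2,3)=X (3,0)=_ -> step gives (0,1)='X' but target has '_' -> reject
  (1,2)=X (2,3)=X (3,0)=X -> step gives (0,0)='X' but target has '_' -> reject
Unique solution: (1,2)=dead, (2,3)=dead, (3,0)=dead.
Check: live-neighbor counts of every cell in the completed generation 0:
22121
32321
41221
32231
Applying B3/S23 to generation 0 with these counts gives:
_____
XXX__
_____
X__X_
which matches the target exactly.

Answer: __X__
_X___
_X__X
____X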